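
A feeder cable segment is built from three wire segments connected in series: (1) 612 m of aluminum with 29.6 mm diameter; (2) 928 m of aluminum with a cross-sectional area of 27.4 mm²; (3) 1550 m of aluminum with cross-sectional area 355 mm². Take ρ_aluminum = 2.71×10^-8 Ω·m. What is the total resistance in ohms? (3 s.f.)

Seg 1: A = π(d/2)² = π(1.4800e-02 m)² = 6.881e-04 m²
R_1 = (2.71×10^-8)(612)/(6.881e-04) = 0.0241 Ω
Seg 2: A = 27.4 mm² = 2.740e-05 m²
R_2 = (2.71×10^-8)(928)/(2.740e-05) = 0.9178 Ω
Seg 3: A = 355 mm² = 3.550e-04 m²
R_3 = (2.71×10^-8)(1550)/(3.550e-04) = 0.1183 Ω
R_total = R_1 + R_2 + R_3 = 1.06 Ω

1.06 Ω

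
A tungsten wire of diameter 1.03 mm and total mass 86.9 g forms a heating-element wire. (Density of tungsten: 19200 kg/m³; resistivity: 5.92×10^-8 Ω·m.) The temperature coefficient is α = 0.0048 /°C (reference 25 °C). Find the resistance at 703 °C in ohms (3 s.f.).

A = π(d/2)² = π(5.1500e-04 m)² = 8.3323e-07 m²
L = m/(density·A) = 0.0869/(19200×8.3323e-07) = 5.432 m
R = ρL/A = (5.92×10^-8)(5.432)/(8.3323e-07) = 0.3859 Ω
R(703 °C) = 0.3859 × (1 + 0.0048×678) = 1.64 Ω

1.64 Ω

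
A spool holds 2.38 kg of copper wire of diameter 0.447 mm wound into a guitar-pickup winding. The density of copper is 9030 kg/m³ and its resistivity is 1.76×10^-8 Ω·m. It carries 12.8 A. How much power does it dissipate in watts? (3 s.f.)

A = π(d/2)² = π(2.2350e-04 m)² = 1.5693e-07 m²
L = m/(density·A) = 2.38/(9030×1.5693e-07) = 1680 m
R = ρL/A = (1.76×10^-8)(1680)/(1.5693e-07) = 188.4 Ω
P = I²R = (12.8)² × 188.4 = 30900 W

30900 W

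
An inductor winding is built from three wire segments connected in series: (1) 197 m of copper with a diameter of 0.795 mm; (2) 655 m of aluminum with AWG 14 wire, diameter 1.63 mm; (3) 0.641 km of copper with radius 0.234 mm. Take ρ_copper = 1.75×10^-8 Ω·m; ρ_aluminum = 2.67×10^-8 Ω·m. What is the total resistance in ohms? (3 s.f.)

Seg 1: A = π(d/2)² = π(3.9750e-04 m)² = 4.964e-07 m²
R_1 = (1.75×10^-8)(197)/(4.964e-07) = 6.945 Ω
Seg 2: A = π(1.63/2 mm)² = π(8.1500e-04 m)² = 2.087e-06 m²
R_2 = (2.67×10^-8)(655)/(2.087e-06) = 8.381 Ω
Seg 3: A = πr² = π(2.3400e-04 m)² = 1.720e-07 m²
R_3 = (1.75×10^-8)(641)/(1.720e-07) = 65.21 Ω
R_total = R_1 + R_2 + R_3 = 80.5 Ω

80.5 Ω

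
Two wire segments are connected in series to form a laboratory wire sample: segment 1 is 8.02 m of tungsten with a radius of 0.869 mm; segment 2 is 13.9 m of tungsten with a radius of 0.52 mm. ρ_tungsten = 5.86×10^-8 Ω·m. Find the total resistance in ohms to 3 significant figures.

Segment 1: A = πr² = π(8.6900e-04 m)² = 2.372e-06 m²
R₁ = ρL/A = (5.86×10^-8)(8.02)/(2.372e-06) = 0.1981 Ω
Segment 2: A = πr² = π(5.2000e-04 m)² = 8.495e-07 m²
R₂ = (5.86×10^-8)(13.9)/(8.495e-07) = 0.9589 Ω
R = R₁ + R₂ = 1.16 Ω

1.16 Ω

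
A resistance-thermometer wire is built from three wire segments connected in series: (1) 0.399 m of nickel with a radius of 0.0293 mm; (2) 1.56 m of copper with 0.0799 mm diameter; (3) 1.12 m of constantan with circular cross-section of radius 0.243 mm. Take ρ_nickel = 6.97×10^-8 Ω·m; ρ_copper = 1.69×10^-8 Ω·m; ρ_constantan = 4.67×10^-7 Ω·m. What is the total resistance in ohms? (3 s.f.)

18.4 Ω

Seg 1: A = πr² = π(2.9300e-05 m)² = 2.697e-09 m²
R_1 = (6.97×10^-8)(0.399)/(2.697e-09) = 10.31 Ω
Seg 2: A = π(d/2)² = π(3.9950e-05 m)² = 5.014e-09 m²
R_2 = (1.69×10^-8)(1.56)/(5.014e-09) = 5.258 Ω
Seg 3: A = πr² = π(2.4300e-04 m)² = 1.855e-07 m²
R_3 = (4.67×10^-7)(1.12)/(1.855e-07) = 2.82 Ω
R_total = R_1 + R_2 + R_3 = 18.4 Ω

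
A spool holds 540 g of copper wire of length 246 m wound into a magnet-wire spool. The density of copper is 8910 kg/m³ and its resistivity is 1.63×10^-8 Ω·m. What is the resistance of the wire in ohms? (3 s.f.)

16.3 Ω

A = m/(density·L) = 0.54/(8910×246) = 2.4637e-07 m²
R = ρL/A = (1.63×10^-8)(246)/(2.4637e-07) = 16.3 Ω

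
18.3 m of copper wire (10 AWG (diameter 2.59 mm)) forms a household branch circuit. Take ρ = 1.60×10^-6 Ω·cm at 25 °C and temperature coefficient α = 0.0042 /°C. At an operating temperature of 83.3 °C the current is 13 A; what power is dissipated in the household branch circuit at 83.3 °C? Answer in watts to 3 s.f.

11.7 W

ρ = 1.60×10^-6 Ω·cm = 1.60×10^-8 Ω·m
A = π(2.59/2 mm)² = π(1.2950e-03 m)² = 5.269e-06 m²
R₍25₎ = ρL/A = (1.60×10^-8)(18.3)/(5.269e-06) = 0.05558 Ω
R₍83.3₎ = R₍25₎(1 + αΔT) = 0.05558 × (1 + 0.0042×58.3) = 0.06918 Ω
P = I²R = (13)² × 0.06918 = 11.7 W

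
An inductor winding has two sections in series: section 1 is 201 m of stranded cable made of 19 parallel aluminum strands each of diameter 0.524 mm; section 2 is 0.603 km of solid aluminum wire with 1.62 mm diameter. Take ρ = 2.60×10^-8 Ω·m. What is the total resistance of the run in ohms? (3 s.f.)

Section 1: A_strand = π(2.6200e-04)² = 2.157e-07 m²; R₁ = ρL/(N·A_s) = (2.60×10^-8)(201)/(19×2.157e-07) = 1.275 Ω
Section 2: A = π(d/2)² = π(8.1000e-04 m)² = 2.061e-06 m²
R₂ = (2.60×10^-8)(603)/(2.061e-06) = 7.606 Ω
R = R₁ + R₂ = 8.88 Ω

8.88 Ω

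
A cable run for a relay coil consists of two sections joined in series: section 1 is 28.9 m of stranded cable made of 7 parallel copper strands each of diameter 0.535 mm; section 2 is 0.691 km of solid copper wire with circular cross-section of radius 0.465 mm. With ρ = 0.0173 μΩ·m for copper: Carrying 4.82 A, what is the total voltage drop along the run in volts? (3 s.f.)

ρ = 0.0173 μΩ·m = 1.73×10^-8 Ω·m
Section 1: A_strand = π(2.6750e-04)² = 2.248e-07 m²; R₁ = ρL/(N·A_s) = (1.73×10^-8)(28.9)/(7×2.248e-07) = 0.3177 Ω
Section 2: A = πr² = π(4.6500e-04 m)² = 6.793e-07 m²
R₂ = (1.73×10^-8)(691)/(6.793e-07) = 17.6 Ω
R = R₁ + R₂ = 17.92 Ω
V = IR = 4.82 × 17.92 = 86.4 V

86.4 V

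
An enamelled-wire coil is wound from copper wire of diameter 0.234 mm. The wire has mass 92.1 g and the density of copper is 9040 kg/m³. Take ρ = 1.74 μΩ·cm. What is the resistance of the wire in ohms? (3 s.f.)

95.9 Ω

ρ = 1.74 μΩ·cm = 1.74×10^-8 Ω·m
A = π(d/2)² = π(1.1700e-04 m)² = 4.3005e-08 m²
L = m/(density·A) = 0.0921/(9040×4.3005e-08) = 236.9 m
R = ρL/A = (1.74×10^-8)(236.9)/(4.3005e-08) = 95.9 Ω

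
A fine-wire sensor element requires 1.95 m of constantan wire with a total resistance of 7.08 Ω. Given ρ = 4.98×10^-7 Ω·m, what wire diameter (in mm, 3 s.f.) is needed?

0.418 mm

A = ρL/R = (4.98×10^-7)(1.95)/(7.08) = 1.372e-07 m²
d = 2√(A/π) = 4.179e-04 m = 0.418 mm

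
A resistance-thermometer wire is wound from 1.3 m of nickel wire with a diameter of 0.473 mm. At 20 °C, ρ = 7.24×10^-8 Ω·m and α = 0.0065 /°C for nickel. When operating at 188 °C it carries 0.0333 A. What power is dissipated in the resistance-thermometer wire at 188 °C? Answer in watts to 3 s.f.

A = π(d/2)² = π(2.3650e-04 m)² = 1.757e-07 m²
R₍20₎ = ρL/A = (7.24×10^-8)(1.3)/(1.757e-07) = 0.5356 Ω
R₍188₎ = R₍20₎(1 + αΔT) = 0.5356 × (1 + 0.0065×168) = 1.121 Ω
P = I²R = (0.0333)² × 1.121 = 0.00124 W

0.00124 W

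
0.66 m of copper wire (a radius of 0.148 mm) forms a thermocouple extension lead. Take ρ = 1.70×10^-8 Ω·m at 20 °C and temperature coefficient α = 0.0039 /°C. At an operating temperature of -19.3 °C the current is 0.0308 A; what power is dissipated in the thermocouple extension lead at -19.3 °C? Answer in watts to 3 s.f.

1.31×10^-4 W

A = πr² = π(1.4800e-04 m)² = 6.881e-08 m²
R₍20₎ = ρL/A = (1.70×10^-8)(0.66)/(6.881e-08) = 0.163 Ω
R₍-19.3₎ = R₍20₎(1 + αΔT) = 0.163 × (1 + 0.0039×-39.3) = 0.1381 Ω
P = I²R = (0.0308)² × 0.1381 = 1.31×10^-4 W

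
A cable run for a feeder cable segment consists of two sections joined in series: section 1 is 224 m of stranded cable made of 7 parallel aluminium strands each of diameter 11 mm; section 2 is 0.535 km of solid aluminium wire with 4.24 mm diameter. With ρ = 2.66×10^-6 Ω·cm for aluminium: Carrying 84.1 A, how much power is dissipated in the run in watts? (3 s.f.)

7190 W

ρ = 2.66×10^-6 Ω·cm = 2.66×10^-8 Ω·m
Section 1: A_strand = π(5.5000e-03)² = 9.503e-05 m²; R₁ = ρL/(N·A_s) = (2.66×10^-8)(224)/(7×9.503e-05) = 0.008957 Ω
Section 2: A = π(d/2)² = π(2.1200e-03 m)² = 1.412e-05 m²
R₂ = (2.66×10^-8)(535)/(1.412e-05) = 1.008 Ω
R = R₁ + R₂ = 1.017 Ω
P = I²R = (84.1)² × 1.017 = 7190 W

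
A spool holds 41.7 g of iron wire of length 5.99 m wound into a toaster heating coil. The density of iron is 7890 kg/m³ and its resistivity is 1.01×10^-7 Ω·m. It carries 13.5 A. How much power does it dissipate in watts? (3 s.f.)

125 W

A = m/(density·L) = 0.0417/(7890×5.99) = 8.8233e-07 m²
R = ρL/A = (1.01×10^-7)(5.99)/(8.8233e-07) = 0.6857 Ω
P = I²R = (13.5)² × 0.6857 = 125 W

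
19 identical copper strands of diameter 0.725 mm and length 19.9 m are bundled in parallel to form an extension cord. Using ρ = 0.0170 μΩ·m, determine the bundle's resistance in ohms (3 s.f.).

ρ = 0.0170 μΩ·m = 1.70×10^-8 Ω·m
A_strand = π(3.6250e-04 m)² = 4.128e-07 m²
R_strand = ρL/A = (1.70×10^-8)(19.9)/(4.128e-07) = 0.8195 Ω
R_total = R_strand/N = 0.8195/19 = 0.0431 Ω

0.0431 Ω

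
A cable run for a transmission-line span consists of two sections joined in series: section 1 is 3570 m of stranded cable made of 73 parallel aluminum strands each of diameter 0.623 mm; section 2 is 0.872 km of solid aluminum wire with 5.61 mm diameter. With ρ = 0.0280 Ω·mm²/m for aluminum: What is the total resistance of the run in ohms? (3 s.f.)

5.48 Ω

ρ = 0.0280 Ω·mm²/m = 2.80×10^-8 Ω·m
Section 1: A_strand = π(3.1150e-04)² = 3.048e-07 m²; R₁ = ρL/(N·A_s) = (2.80×10^-8)(3570)/(73×3.048e-07) = 4.492 Ω
Section 2: A = π(d/2)² = π(2.8050e-03 m)² = 2.472e-05 m²
R₂ = (2.80×10^-8)(872)/(2.472e-05) = 0.9878 Ω
R = R₁ + R₂ = 5.48 Ω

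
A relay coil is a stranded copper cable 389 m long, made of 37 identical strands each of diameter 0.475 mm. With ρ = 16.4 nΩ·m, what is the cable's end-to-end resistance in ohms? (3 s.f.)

0.973 Ω

ρ = 16.4 nΩ·m = 1.64×10^-8 Ω·m
A_strand = π(2.3750e-04 m)² = 1.772e-07 m²
R_strand = ρL/A = (1.64×10^-8)(389)/(1.772e-07) = 36 Ω
R_total = R_strand/N = 36/37 = 0.973 Ω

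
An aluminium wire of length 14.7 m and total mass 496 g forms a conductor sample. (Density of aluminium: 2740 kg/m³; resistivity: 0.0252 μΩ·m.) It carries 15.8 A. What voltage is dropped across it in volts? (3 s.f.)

0.475 V

ρ = 0.0252 μΩ·m = 2.52×10^-8 Ω·m
A = m/(density·L) = 0.496/(2740×14.7) = 1.2314e-05 m²
R = ρL/A = (2.52×10^-8)(14.7)/(1.2314e-05) = 0.03008 Ω
V = IR = 15.8 × 0.03008 = 0.475 V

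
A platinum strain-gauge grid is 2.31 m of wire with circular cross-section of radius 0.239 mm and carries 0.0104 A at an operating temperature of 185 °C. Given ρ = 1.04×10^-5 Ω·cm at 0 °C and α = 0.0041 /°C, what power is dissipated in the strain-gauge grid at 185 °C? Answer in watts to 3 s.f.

2.55×10^-4 W

ρ = 1.04×10^-5 Ω·cm = 1.04×10^-7 Ω·m
A = πr² = π(2.3900e-04 m)² = 1.795e-07 m²
R₍0₎ = ρL/A = (1.04×10^-7)(2.31)/(1.795e-07) = 1.339 Ω
R₍185₎ = R₍0₎(1 + αΔT) = 1.339 × (1 + 0.0041×185) = 2.354 Ω
P = I²R = (0.0104)² × 2.354 = 2.55×10^-4 W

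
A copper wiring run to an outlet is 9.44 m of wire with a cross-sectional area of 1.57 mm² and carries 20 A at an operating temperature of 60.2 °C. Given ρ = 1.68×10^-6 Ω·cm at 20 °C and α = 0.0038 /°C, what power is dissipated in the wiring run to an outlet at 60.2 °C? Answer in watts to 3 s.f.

ρ = 1.68×10^-6 Ω·cm = 1.68×10^-8 Ω·m
A = 1.57 mm² = 1.570e-06 m²
R₍20₎ = ρL/A = (1.68×10^-8)(9.44)/(1.570e-06) = 0.101 Ω
R₍60.2₎ = R₍20₎(1 + αΔT) = 0.101 × (1 + 0.0038×40.2) = 0.1164 Ω
P = I²R = (20)² × 0.1164 = 46.6 W

46.6 W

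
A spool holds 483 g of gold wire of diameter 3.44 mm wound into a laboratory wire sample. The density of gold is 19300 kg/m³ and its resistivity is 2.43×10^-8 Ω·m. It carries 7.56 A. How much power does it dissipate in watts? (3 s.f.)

A = π(d/2)² = π(1.7200e-03 m)² = 9.2941e-06 m²
L = m/(density·A) = 0.483/(19300×9.2941e-06) = 2.693 m
R = ρL/A = (2.43×10^-8)(2.693)/(9.2941e-06) = 0.00704 Ω
P = I²R = (7.56)² × 0.00704 = 0.402 W

0.402 W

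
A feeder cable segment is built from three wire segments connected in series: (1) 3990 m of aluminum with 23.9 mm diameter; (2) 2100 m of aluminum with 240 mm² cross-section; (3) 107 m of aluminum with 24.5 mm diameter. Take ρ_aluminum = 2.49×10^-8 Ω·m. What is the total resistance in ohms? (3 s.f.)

0.445 Ω

Seg 1: A = π(d/2)² = π(1.1950e-02 m)² = 4.486e-04 m²
R_1 = (2.49×10^-8)(3990)/(4.486e-04) = 0.2215 Ω
Seg 2: A = 240 mm² = 2.400e-04 m²
R_2 = (2.49×10^-8)(2100)/(2.400e-04) = 0.2179 Ω
Seg 3: A = π(d/2)² = π(1.2250e-02 m)² = 4.714e-04 m²
R_3 = (2.49×10^-8)(107)/(4.714e-04) = 0.005651 Ω
R_total = R_1 + R_2 + R_3 = 0.445 Ω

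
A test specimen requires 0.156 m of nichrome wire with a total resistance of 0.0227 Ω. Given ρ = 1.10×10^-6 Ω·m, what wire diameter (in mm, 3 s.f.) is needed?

3.10 mm

A = ρL/R = (1.10×10^-6)(0.156)/(0.0227) = 7.559e-06 m²
d = 2√(A/π) = 3.102e-03 m = 3.10 mm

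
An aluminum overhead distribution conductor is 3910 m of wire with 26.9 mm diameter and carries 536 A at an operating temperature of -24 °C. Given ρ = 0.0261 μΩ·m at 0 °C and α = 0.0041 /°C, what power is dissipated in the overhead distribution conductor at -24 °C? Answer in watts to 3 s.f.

ρ = 0.0261 μΩ·m = 2.61×10^-8 Ω·m
A = π(d/2)² = π(1.3450e-02 m)² = 5.683e-04 m²
R₍0₎ = ρL/A = (2.61×10^-8)(3910)/(5.683e-04) = 0.1796 Ω
R₍-24₎ = R₍0₎(1 + αΔT) = 0.1796 × (1 + 0.0041×-24) = 0.1619 Ω
P = I²R = (536)² × 0.1619 = 46500 W

46500 W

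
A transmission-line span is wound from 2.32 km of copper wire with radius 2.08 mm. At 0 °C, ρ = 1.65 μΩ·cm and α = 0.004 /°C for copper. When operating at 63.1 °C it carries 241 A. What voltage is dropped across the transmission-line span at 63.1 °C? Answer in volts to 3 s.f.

850 V

ρ = 1.65 μΩ·cm = 1.65×10^-8 Ω·m
A = πr² = π(2.0800e-03 m)² = 1.359e-05 m²
R₍0₎ = ρL/A = (1.65×10^-8)(2320)/(1.359e-05) = 2.816 Ω
R₍63.1₎ = R₍0₎(1 + αΔT) = 2.816 × (1 + 0.004×63.1) = 3.527 Ω
V = IR = 241 × 3.527 = 850 V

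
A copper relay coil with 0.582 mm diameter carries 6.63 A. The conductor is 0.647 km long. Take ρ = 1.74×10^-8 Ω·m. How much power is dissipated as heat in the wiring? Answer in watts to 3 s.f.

1860 W

A = π(d/2)² = π(2.9100e-04 m)² = 2.660e-07 m²
R = ρL/A = (1.74×10^-8)(647)/(2.660e-07) = 42.32 Ω
P = I²R = (6.63)² × 42.32 = 1860 W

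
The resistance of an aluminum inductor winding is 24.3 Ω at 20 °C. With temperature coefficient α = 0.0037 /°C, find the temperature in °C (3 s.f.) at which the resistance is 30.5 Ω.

R = R₀(1 + α(T − T₀)) ⇒ T = T₀ + (R/R₀ − 1)/α
T = 20 + (30.5/24.3 − 1)/0.0037 = 20 + (0.2551)/0.0037 = 89.0 °C

89.0 °C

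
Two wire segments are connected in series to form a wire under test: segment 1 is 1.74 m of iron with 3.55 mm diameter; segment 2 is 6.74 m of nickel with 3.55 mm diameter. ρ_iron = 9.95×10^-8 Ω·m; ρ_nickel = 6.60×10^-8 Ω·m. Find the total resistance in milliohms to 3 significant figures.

62.4 mΩ

Segment 1: A = π(d/2)² = π(1.7750e-03 m)² = 9.898e-06 m²
R₁ = ρL/A = (9.95×10^-8)(1.74)/(9.898e-06) = 0.01749 Ω
R₂ = (6.60×10^-8)(6.74)/(9.898e-06) = 0.04494 Ω
R = R₁ + R₂ = 62.4 mΩ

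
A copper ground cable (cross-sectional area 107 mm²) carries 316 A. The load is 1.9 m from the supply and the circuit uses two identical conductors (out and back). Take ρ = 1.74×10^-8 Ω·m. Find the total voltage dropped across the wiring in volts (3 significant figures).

0.195 V

A = 107 mm² = 1.070e-04 m²
Total conductor length (both ways) L = 2 × 1.9 = 3.8 m
R = ρL/A = (1.74×10^-8)(3.8)/(1.070e-04) = 6.179×10^-4 Ω
V = IR = 316 × 6.179×10^-4 = 0.195 V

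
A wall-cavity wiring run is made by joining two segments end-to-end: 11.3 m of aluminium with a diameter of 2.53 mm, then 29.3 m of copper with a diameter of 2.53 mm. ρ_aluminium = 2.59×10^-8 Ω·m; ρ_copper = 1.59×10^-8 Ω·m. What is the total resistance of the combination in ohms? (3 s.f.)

0.151 Ω

Segment 1: A = π(d/2)² = π(1.2650e-03 m)² = 5.027e-06 m²
R₁ = ρL/A = (2.59×10^-8)(11.3)/(5.027e-06) = 0.05822 Ω
R₂ = (1.59×10^-8)(29.3)/(5.027e-06) = 0.09267 Ω
R = R₁ + R₂ = 0.151 Ω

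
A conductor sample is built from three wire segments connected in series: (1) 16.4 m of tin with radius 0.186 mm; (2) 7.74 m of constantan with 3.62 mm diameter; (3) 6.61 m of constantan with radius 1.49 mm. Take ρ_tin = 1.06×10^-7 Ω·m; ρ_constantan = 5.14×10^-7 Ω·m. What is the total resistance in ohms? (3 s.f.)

Seg 1: A = πr² = π(1.8600e-04 m)² = 1.087e-07 m²
R_1 = (1.06×10^-7)(16.4)/(1.087e-07) = 15.99 Ω
Seg 2: A = π(d/2)² = π(1.8100e-03 m)² = 1.029e-05 m²
R_2 = (5.14×10^-7)(7.74)/(1.029e-05) = 0.3865 Ω
Seg 3: A = πr² = π(1.4900e-03 m)² = 6.975e-06 m²
R_3 = (5.14×10^-7)(6.61)/(6.975e-06) = 0.4871 Ω
R_total = R_1 + R_2 + R_3 = 16.9 Ω

16.9 Ω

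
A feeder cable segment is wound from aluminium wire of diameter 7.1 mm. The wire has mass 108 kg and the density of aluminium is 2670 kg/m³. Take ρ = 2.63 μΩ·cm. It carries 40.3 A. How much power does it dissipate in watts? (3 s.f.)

ρ = 2.63 μΩ·cm = 2.63×10^-8 Ω·m
A = π(d/2)² = π(3.5500e-03 m)² = 3.9592e-05 m²
L = m/(density·A) = 108/(2670×3.9592e-05) = 1022 m
R = ρL/A = (2.63×10^-8)(1022)/(3.9592e-05) = 0.6787 Ω
P = I²R = (40.3)² × 0.6787 = 1100 W

1100 W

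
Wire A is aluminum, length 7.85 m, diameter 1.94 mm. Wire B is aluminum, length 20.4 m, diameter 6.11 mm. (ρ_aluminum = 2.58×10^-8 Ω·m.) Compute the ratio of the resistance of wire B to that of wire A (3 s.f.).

0.262

R ∝ ρL/d², so R_B/R_A = (L_B/L_A) × (d_A/d_B)²
= (20.4/7.85) × (1.94/6.11)² = 0.262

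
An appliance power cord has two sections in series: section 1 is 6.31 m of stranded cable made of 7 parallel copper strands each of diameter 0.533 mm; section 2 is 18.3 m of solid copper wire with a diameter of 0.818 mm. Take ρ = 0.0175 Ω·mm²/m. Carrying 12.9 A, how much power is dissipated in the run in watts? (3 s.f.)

113 W

ρ = 0.0175 Ω·mm²/m = 1.75×10^-8 Ω·m
Section 1: A_strand = π(2.6650e-04)² = 2.231e-07 m²; R₁ = ρL/(N·A_s) = (1.75×10^-8)(6.31)/(7×2.231e-07) = 0.0707 Ω
Section 2: A = π(d/2)² = π(4.0900e-04 m)² = 5.255e-07 m²
R₂ = (1.75×10^-8)(18.3)/(5.255e-07) = 0.6094 Ω
R = R₁ + R₂ = 0.6801 Ω
P = I²R = (12.9)² × 0.6801 = 113 W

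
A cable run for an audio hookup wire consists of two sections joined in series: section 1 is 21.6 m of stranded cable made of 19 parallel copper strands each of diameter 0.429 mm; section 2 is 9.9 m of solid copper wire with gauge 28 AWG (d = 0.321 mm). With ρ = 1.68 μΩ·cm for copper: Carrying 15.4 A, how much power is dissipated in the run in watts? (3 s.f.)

ρ = 1.68 μΩ·cm = 1.68×10^-8 Ω·m
Section 1: A_strand = π(2.1450e-04)² = 1.445e-07 m²; R₁ = ρL/(N·A_s) = (1.68×10^-8)(21.6)/(19×1.445e-07) = 0.1321 Ω
Section 2: A = π(0.321/2 mm)² = π(1.6050e-04 m)² = 8.093e-08 m²
R₂ = (1.68×10^-8)(9.9)/(8.093e-08) = 2.055 Ω
R = R₁ + R₂ = 2.187 Ω
P = I²R = (15.4)² × 2.187 = 519 W

519 W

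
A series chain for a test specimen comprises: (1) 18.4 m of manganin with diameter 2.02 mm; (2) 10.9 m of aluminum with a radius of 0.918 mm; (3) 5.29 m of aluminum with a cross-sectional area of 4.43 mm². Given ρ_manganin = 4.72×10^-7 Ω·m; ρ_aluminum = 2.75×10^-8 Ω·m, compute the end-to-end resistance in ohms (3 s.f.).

Seg 1: A = π(d/2)² = π(1.0100e-03 m)² = 3.205e-06 m²
R_1 = (4.72×10^-7)(18.4)/(3.205e-06) = 2.71 Ω
Seg 2: A = πr² = π(9.1800e-04 m)² = 2.647e-06 m²
R_2 = (2.75×10^-8)(10.9)/(2.647e-06) = 0.1132 Ω
Seg 3: A = 4.43 mm² = 4.430e-06 m²
R_3 = (2.75×10^-8)(5.29)/(4.430e-06) = 0.03284 Ω
R_total = R_1 + R_2 + R_3 = 2.86 Ω

2.86 Ω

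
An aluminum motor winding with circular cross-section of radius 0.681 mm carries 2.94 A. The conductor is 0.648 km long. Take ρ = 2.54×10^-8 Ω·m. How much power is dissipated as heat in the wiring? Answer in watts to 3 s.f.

97.6 W

A = πr² = π(6.8100e-04 m)² = 1.457e-06 m²
R = ρL/A = (2.54×10^-8)(648)/(1.457e-06) = 11.3 Ω
P = I²R = (2.94)² × 11.3 = 97.6 W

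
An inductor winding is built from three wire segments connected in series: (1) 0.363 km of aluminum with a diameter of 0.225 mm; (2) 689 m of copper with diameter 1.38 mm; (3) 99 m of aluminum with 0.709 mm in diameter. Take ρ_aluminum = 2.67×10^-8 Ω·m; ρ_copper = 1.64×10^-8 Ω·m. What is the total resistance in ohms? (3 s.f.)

Seg 1: A = π(d/2)² = π(1.1250e-04 m)² = 3.976e-08 m²
R_1 = (2.67×10^-8)(363)/(3.976e-08) = 243.8 Ω
Seg 2: A = π(d/2)² = π(6.9000e-04 m)² = 1.496e-06 m²
R_2 = (1.64×10^-8)(689)/(1.496e-06) = 7.555 Ω
Seg 3: A = π(d/2)² = π(3.5450e-04 m)² = 3.948e-07 m²
R_3 = (2.67×10^-8)(99)/(3.948e-07) = 6.695 Ω
R_total = R_1 + R_2 + R_3 = 258 Ω

258 Ω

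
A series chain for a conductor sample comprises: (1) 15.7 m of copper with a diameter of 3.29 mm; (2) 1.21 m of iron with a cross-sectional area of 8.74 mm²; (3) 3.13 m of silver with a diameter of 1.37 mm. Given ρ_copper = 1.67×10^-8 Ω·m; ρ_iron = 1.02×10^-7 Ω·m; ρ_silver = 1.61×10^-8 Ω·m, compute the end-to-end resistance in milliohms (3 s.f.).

Seg 1: A = π(d/2)² = π(1.6450e-03 m)² = 8.501e-06 m²
R_1 = (1.67×10^-8)(15.7)/(8.501e-06) = 0.03084 Ω
Seg 2: A = 8.74 mm² = 8.740e-06 m²
R_2 = (1.02×10^-7)(1.21)/(8.740e-06) = 0.01412 Ω
Seg 3: A = π(d/2)² = π(6.8500e-04 m)² = 1.474e-06 m²
R_3 = (1.61×10^-8)(3.13)/(1.474e-06) = 0.03419 Ω
R_total = R_1 + R_2 + R_3 = 79.1 mΩ

79.1 mΩ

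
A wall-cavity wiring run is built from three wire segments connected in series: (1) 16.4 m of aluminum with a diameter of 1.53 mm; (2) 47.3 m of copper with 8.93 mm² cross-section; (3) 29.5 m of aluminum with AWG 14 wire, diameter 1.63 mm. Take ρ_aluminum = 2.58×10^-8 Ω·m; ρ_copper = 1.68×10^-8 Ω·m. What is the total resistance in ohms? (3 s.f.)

Seg 1: A = π(d/2)² = π(7.6500e-04 m)² = 1.839e-06 m²
R_1 = (2.58×10^-8)(16.4)/(1.839e-06) = 0.2301 Ω
Seg 2: A = 8.93 mm² = 8.930e-06 m²
R_2 = (1.68×10^-8)(47.3)/(8.930e-06) = 0.08899 Ω
Seg 3: A = π(1.63/2 mm)² = π(8.1500e-04 m)² = 2.087e-06 m²
R_3 = (2.58×10^-8)(29.5)/(2.087e-06) = 0.3647 Ω
R_total = R_1 + R_2 + R_3 = 0.684 Ω

0.684 Ω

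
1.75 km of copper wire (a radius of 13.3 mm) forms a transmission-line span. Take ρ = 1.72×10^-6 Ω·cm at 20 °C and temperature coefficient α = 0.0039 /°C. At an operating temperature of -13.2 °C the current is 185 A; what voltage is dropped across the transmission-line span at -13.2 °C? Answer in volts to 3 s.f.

ρ = 1.72×10^-6 Ω·cm = 1.72×10^-8 Ω·m
A = πr² = π(1.3300e-02 m)² = 5.557e-04 m²
R₍20₎ = ρL/A = (1.72×10^-8)(1750)/(5.557e-04) = 0.05416 Ω
R₍-13.2₎ = R₍20₎(1 + αΔT) = 0.05416 × (1 + 0.0039×-33.2) = 0.04715 Ω
V = IR = 185 × 0.04715 = 8.72 V

8.72 V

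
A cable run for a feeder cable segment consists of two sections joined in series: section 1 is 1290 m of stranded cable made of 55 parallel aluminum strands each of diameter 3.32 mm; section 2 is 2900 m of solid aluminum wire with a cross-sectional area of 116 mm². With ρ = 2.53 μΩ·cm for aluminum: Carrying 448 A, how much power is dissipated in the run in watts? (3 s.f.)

1.41×10^5 W

ρ = 2.53 μΩ·cm = 2.53×10^-8 Ω·m
Section 1: A_strand = π(1.6600e-03)² = 8.657e-06 m²; R₁ = ρL/(N·A_s) = (2.53×10^-8)(1290)/(55×8.657e-06) = 0.06855 Ω
Section 2: A = 116 mm² = 1.160e-04 m²
R₂ = (2.53×10^-8)(2900)/(1.160e-04) = 0.6325 Ω
R = R₁ + R₂ = 0.701 Ω
P = I²R = (448)² × 0.701 = 1.41×10^5 W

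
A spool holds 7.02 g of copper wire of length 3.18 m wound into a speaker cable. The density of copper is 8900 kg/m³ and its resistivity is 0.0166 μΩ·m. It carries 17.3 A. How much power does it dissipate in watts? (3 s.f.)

ρ = 0.0166 μΩ·m = 1.66×10^-8 Ω·m
A = m/(density·L) = 0.00702/(8900×3.18) = 2.4804e-07 m²
R = ρL/A = (1.66×10^-8)(3.18)/(2.4804e-07) = 0.2128 Ω
P = I²R = (17.3)² × 0.2128 = 63.7 W

63.7 W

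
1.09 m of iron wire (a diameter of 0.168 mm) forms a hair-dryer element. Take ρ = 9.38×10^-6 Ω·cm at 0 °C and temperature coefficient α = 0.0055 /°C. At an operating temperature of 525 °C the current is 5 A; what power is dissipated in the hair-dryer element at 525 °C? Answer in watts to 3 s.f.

ρ = 9.38×10^-6 Ω·cm = 9.38×10^-8 Ω·m
A = π(d/2)² = π(8.4000e-05 m)² = 2.217e-08 m²
R₍0₎ = ρL/A = (9.38×10^-8)(1.09)/(2.217e-08) = 4.612 Ω
R₍525₎ = R₍0₎(1 + αΔT) = 4.612 × (1 + 0.0055×525) = 17.93 Ω
P = I²R = (5)² × 17.93 = 448 W

448 W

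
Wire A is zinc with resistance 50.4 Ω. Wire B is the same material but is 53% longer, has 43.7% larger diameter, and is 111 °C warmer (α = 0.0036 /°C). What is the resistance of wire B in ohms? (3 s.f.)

R ∝ ρL/d² with ρ ∝ (1+αΔT), so R_B/R_A = (1 + 53/100) × (1 + 43.7/100)⁻² × (1 + 0.0036×111)
= 1.53 × 0.4843 × 1.4 = 1.037
R_B = 1.037 × 50.4 = 52.3 Ω

52.3 Ω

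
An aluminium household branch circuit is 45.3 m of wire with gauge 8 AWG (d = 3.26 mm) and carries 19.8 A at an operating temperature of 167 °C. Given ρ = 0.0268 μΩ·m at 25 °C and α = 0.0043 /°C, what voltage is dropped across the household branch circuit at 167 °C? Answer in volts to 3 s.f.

ρ = 0.0268 μΩ·m = 2.68×10^-8 Ω·m
A = π(3.26/2 mm)² = π(1.6300e-03 m)² = 8.347e-06 m²
R₍25₎ = ρL/A = (2.68×10^-8)(45.3)/(8.347e-06) = 0.1454 Ω
R₍167₎ = R₍25₎(1 + αΔT) = 0.1454 × (1 + 0.0043×142) = 0.2343 Ω
V = IR = 19.8 × 0.2343 = 4.64 V

4.64 V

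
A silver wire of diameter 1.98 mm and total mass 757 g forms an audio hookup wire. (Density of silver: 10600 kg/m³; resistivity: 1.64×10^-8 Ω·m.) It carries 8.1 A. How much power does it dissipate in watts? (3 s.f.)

A = π(d/2)² = π(9.9000e-04 m)² = 3.0791e-06 m²
L = m/(density·A) = 0.757/(10600×3.0791e-06) = 23.19 m
R = ρL/A = (1.64×10^-8)(23.19)/(3.0791e-06) = 0.1235 Ω
P = I²R = (8.1)² × 0.1235 = 8.11 W

8.11 W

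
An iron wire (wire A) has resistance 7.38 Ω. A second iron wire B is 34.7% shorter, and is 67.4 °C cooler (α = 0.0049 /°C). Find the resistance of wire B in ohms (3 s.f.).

3.23 Ω

R ∝ ρL/d² with ρ ∝ (1+αΔT), so R_B/R_A = (1 − 34.7/100) × (1 − 0.0049×67.4)
= 0.653 × 0.6697 = 0.4373
R_B = 0.4373 × 7.38 = 3.23 Ω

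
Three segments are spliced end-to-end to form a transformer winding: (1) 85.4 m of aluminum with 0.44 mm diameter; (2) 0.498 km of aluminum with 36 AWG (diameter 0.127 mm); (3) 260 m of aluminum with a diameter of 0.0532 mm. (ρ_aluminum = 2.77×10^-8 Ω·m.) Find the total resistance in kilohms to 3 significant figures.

Seg 1: A = π(d/2)² = π(2.2000e-04 m)² = 1.521e-07 m²
R_1 = (2.77×10^-8)(85.4)/(1.521e-07) = 15.56 Ω
Seg 2: A = π(0.127/2 mm)² = π(6.3500e-05 m)² = 1.267e-08 m²
R_2 = (2.77×10^-8)(498)/(1.267e-08) = 1089 Ω
Seg 3: A = π(d/2)² = π(2.6600e-05 m)² = 2.223e-09 m²
R_3 = (2.77×10^-8)(260)/(2.223e-09) = 3240 Ω
R_total = R_1 + R_2 + R_3 = 4.34 kΩ

4.34 kΩ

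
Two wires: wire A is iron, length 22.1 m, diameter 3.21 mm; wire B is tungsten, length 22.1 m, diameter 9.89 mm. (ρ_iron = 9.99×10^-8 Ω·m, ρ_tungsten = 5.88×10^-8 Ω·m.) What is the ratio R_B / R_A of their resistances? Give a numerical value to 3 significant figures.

0.0620

R ∝ ρL/d², so R_B/R_A = (ρ_B/ρ_A) × (d_A/d_B)²
= (5.88×10^-8/9.99×10^-8) × (3.21/9.89)² = 0.0620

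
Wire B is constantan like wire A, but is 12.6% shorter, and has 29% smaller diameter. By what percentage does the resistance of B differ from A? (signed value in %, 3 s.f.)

73.4%

R ∝ L/d², so R_B/R_A = (1 − 12.6/100) × (1 − 29/100)⁻²
= 0.874 × 1.984 = 1.734
(R_B − R_A)/R_A = 1.734 − 1 = 73.4%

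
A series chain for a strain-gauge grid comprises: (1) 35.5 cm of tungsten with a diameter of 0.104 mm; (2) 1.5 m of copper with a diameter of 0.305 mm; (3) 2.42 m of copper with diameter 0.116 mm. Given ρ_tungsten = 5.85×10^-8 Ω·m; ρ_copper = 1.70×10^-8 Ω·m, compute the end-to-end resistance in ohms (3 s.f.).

6.69 Ω

Seg 1: A = π(d/2)² = π(5.2000e-05 m)² = 8.495e-09 m²
R_1 = (5.85×10^-8)(0.355)/(8.495e-09) = 2.445 Ω
Seg 2: A = π(d/2)² = π(1.5250e-04 m)² = 7.306e-08 m²
R_2 = (1.70×10^-8)(1.5)/(7.306e-08) = 0.349 Ω
Seg 3: A = π(d/2)² = π(5.8000e-05 m)² = 1.057e-08 m²
R_3 = (1.70×10^-8)(2.42)/(1.057e-08) = 3.893 Ω
R_total = R_1 + R_2 + R_3 = 6.69 Ω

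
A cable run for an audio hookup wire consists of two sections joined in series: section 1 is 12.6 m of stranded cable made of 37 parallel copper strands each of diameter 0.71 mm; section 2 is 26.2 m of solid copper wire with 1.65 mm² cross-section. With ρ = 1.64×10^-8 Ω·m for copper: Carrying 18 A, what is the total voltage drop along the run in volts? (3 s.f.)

4.94 V

Section 1: A_strand = π(3.5500e-04)² = 3.959e-07 m²; R₁ = ρL/(N·A_s) = (1.64×10^-8)(12.6)/(37×3.959e-07) = 0.01411 Ω
Section 2: A = 1.65 mm² = 1.650e-06 m²
R₂ = (1.64×10^-8)(26.2)/(1.650e-06) = 0.2604 Ω
R = R₁ + R₂ = 0.2745 Ω
V = IR = 18 × 0.2745 = 4.94 V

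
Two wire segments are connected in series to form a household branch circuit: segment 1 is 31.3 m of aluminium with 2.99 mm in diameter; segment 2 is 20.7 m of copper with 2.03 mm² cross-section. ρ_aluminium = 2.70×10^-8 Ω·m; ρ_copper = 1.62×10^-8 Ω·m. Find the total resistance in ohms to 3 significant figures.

Segment 1: A = π(d/2)² = π(1.4950e-03 m)² = 7.022e-06 m²
R₁ = ρL/A = (2.70×10^-8)(31.3)/(7.022e-06) = 0.1204 Ω
Segment 2: A = 2.03 mm² = 2.030e-06 m²
R₂ = (1.62×10^-8)(20.7)/(2.030e-06) = 0.1652 Ω
R = R₁ + R₂ = 0.286 Ω

0.286 Ω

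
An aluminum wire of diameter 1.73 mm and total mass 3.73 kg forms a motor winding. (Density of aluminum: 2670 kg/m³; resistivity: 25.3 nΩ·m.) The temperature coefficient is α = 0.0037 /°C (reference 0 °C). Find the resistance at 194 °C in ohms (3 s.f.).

ρ = 25.3 nΩ·m = 2.53×10^-8 Ω·m
A = π(d/2)² = π(8.6500e-04 m)² = 2.3506e-06 m²
L = m/(density·A) = 3.73/(2670×2.3506e-06) = 594.3 m
R = ρL/A = (2.53×10^-8)(594.3)/(2.3506e-06) = 6.397 Ω
R(194 °C) = 6.397 × (1 + 0.0037×194) = 11.0 Ω

11.0 Ω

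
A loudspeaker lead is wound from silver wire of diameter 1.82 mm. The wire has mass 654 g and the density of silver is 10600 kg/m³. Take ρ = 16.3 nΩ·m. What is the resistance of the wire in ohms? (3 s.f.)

0.149 Ω

ρ = 16.3 nΩ·m = 1.63×10^-8 Ω·m
A = π(d/2)² = π(9.1000e-04 m)² = 2.6016e-06 m²
L = m/(density·A) = 0.654/(10600×2.6016e-06) = 23.72 m
R = ρL/A = (1.63×10^-8)(23.72)/(2.6016e-06) = 0.149 Ω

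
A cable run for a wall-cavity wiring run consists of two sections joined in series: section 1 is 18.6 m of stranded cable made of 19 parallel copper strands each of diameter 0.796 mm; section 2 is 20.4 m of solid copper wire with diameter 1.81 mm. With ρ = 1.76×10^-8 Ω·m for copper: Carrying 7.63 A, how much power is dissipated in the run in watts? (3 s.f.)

10.1 W

Section 1: A_strand = π(3.9800e-04)² = 4.976e-07 m²; R₁ = ρL/(N·A_s) = (1.76×10^-8)(18.6)/(19×4.976e-07) = 0.03462 Ω
Section 2: A = π(d/2)² = π(9.0500e-04 m)² = 2.573e-06 m²
R₂ = (1.76×10^-8)(20.4)/(2.573e-06) = 0.1395 Ω
R = R₁ + R₂ = 0.1742 Ω
P = I²R = (7.63)² × 0.1742 = 10.1 W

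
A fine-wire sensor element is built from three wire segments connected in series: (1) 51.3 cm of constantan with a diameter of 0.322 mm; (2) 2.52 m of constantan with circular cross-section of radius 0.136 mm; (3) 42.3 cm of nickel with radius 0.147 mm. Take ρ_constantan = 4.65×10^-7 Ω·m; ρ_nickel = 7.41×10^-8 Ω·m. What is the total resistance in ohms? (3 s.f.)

Seg 1: A = π(d/2)² = π(1.6100e-04 m)² = 8.143e-08 m²
R_1 = (4.65×10^-7)(0.513)/(8.143e-08) = 2.929 Ω
Seg 2: A = πr² = π(1.3600e-04 m)² = 5.811e-08 m²
R_2 = (4.65×10^-7)(2.52)/(5.811e-08) = 20.17 Ω
Seg 3: A = πr² = π(1.4700e-04 m)² = 6.789e-08 m²
R_3 = (7.41×10^-8)(0.423)/(6.789e-08) = 0.4617 Ω
R_total = R_1 + R_2 + R_3 = 23.6 Ω

23.6 Ω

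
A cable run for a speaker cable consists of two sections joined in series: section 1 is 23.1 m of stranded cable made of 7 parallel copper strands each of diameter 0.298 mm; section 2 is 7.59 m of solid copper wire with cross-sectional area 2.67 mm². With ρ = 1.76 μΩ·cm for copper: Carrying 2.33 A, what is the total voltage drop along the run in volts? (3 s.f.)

2.06 V

ρ = 1.76 μΩ·cm = 1.76×10^-8 Ω·m
Section 1: A_strand = π(1.4900e-04)² = 6.975e-08 m²; R₁ = ρL/(N·A_s) = (1.76×10^-8)(23.1)/(7×6.975e-08) = 0.8327 Ω
Section 2: A = 2.67 mm² = 2.670e-06 m²
R₂ = (1.76×10^-8)(7.59)/(2.670e-06) = 0.05003 Ω
R = R₁ + R₂ = 0.8828 Ω
V = IR = 2.33 × 0.8828 = 2.06 V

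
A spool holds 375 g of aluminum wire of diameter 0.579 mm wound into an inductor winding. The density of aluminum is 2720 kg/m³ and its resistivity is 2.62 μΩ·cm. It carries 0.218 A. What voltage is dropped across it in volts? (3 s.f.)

ρ = 2.62 μΩ·cm = 2.62×10^-8 Ω·m
A = π(d/2)² = π(2.8950e-04 m)² = 2.6330e-07 m²
L = m/(density·A) = 0.375/(2720×2.6330e-07) = 523.6 m
R = ρL/A = (2.62×10^-8)(523.6)/(2.6330e-07) = 52.1 Ω
V = IR = 0.218 × 52.1 = 11.4 V

11.4 V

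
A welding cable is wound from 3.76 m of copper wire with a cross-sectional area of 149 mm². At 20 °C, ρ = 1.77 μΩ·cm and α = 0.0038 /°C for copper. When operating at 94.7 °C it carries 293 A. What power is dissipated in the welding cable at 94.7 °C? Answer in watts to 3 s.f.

ρ = 1.77 μΩ·cm = 1.77×10^-8 Ω·m
A = 149 mm² = 1.490e-04 m²
R₍20₎ = ρL/A = (1.77×10^-8)(3.76)/(1.490e-04) = 4.467×10^-4 Ω
R₍94.7₎ = R₍20₎(1 + αΔT) = 4.467×10^-4 × (1 + 0.0038×74.7) = 5.734×10^-4 Ω
P = I²R = (293)² × 5.734×10^-4 = 49.2 W

49.2 W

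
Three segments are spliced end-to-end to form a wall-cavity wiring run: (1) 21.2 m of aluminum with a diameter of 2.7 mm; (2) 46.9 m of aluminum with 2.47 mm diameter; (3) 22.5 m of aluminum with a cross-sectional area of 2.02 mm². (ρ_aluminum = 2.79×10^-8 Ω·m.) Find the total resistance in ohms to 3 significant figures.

Seg 1: A = π(d/2)² = π(1.3500e-03 m)² = 5.726e-06 m²
R_1 = (2.79×10^-8)(21.2)/(5.726e-06) = 0.1033 Ω
Seg 2: A = π(d/2)² = π(1.2350e-03 m)² = 4.792e-06 m²
R_2 = (2.79×10^-8)(46.9)/(4.792e-06) = 0.2731 Ω
Seg 3: A = 2.02 mm² = 2.020e-06 m²
R_3 = (2.79×10^-8)(22.5)/(2.020e-06) = 0.3108 Ω
R_total = R_1 + R_2 + R_3 = 0.687 Ω

0.687 Ω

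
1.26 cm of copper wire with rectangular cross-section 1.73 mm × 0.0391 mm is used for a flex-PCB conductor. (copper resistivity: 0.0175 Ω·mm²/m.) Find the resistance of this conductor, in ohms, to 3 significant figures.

ρ = 0.0175 Ω·mm²/m = 1.75×10^-8 Ω·m
A = 1.73 × 0.0391 mm² = 0.0676 mm² = 6.764e-08 m²
R = ρL/A = (1.75×10^-8)(0.0126 m)/(6.764e-08 m²) = 0.00326 Ω

0.00326 Ω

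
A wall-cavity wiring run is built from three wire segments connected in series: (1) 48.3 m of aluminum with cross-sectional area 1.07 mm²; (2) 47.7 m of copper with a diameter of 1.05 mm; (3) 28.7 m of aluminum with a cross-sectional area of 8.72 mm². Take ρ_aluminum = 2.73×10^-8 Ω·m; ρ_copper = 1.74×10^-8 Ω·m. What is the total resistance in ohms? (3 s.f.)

Seg 1: A = 1.07 mm² = 1.070e-06 m²
R_1 = (2.73×10^-8)(48.3)/(1.070e-06) = 1.232 Ω
Seg 2: A = π(d/2)² = π(5.2500e-04 m)² = 8.659e-07 m²
R_2 = (1.74×10^-8)(47.7)/(8.659e-07) = 0.9585 Ω
Seg 3: A = 8.72 mm² = 8.720e-06 m²
R_3 = (2.73×10^-8)(28.7)/(8.720e-06) = 0.08985 Ω
R_total = R_1 + R_2 + R_3 = 2.28 Ω

2.28 Ω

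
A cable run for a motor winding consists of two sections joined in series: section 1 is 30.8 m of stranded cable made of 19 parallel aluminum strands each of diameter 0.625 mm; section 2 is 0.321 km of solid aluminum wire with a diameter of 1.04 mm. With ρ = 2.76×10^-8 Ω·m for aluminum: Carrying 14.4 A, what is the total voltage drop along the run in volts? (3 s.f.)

Section 1: A_strand = π(3.1250e-04)² = 3.068e-07 m²; R₁ = ρL/(N·A_s) = (2.76×10^-8)(30.8)/(19×3.068e-07) = 0.1458 Ω
Section 2: A = π(d/2)² = π(5.2000e-04 m)² = 8.495e-07 m²
R₂ = (2.76×10^-8)(321)/(8.495e-07) = 10.43 Ω
R = R₁ + R₂ = 10.58 Ω
V = IR = 14.4 × 10.58 = 152 V

152 V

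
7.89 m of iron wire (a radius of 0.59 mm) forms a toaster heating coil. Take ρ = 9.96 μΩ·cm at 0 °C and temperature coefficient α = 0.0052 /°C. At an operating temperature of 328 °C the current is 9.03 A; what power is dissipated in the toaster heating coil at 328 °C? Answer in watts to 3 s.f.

ρ = 9.96 μΩ·cm = 9.96×10^-8 Ω·m
A = πr² = π(5.9000e-04 m)² = 1.094e-06 m²
R₍0₎ = ρL/A = (9.96×10^-8)(7.89)/(1.094e-06) = 0.7186 Ω
R₍328₎ = R₍0₎(1 + αΔT) = 0.7186 × (1 + 0.0052×328) = 1.944 Ω
P = I²R = (9.03)² × 1.944 = 159 W

159 W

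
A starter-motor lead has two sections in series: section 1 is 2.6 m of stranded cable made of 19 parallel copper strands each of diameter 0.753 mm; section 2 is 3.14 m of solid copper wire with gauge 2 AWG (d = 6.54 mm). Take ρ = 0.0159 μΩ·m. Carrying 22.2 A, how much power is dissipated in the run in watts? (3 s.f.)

3.14 W

ρ = 0.0159 μΩ·m = 1.59×10^-8 Ω·m
Section 1: A_strand = π(3.7650e-04)² = 4.453e-07 m²; R₁ = ρL/(N·A_s) = (1.59×10^-8)(2.6)/(19×4.453e-07) = 0.004886 Ω
Section 2: A = π(6.54/2 mm)² = π(3.2700e-03 m)² = 3.359e-05 m²
R₂ = (1.59×10^-8)(3.14)/(3.359e-05) = 0.001486 Ω
R = R₁ + R₂ = 0.006372 Ω
P = I²R = (22.2)² × 0.006372 = 3.14 W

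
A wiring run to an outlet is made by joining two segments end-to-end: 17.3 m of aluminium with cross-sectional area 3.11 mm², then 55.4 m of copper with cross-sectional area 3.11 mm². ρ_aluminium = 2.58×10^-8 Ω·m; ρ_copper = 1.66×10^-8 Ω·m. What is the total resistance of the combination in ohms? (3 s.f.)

0.439 Ω

Segment 1: A = 3.11 mm² = 3.110e-06 m²
R₁ = ρL/A = (2.58×10^-8)(17.3)/(3.110e-06) = 0.1435 Ω
R₂ = (1.66×10^-8)(55.4)/(3.110e-06) = 0.2957 Ω
R = R₁ + R₂ = 0.439 Ω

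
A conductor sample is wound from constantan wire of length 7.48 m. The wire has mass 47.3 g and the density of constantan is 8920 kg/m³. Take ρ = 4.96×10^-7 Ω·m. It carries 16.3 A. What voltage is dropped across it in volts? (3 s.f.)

85.3 V

A = m/(density·L) = 0.0473/(8920×7.48) = 7.0892e-07 m²
R = ρL/A = (4.96×10^-7)(7.48)/(7.0892e-07) = 5.233 Ω
V = IR = 16.3 × 5.233 = 85.3 V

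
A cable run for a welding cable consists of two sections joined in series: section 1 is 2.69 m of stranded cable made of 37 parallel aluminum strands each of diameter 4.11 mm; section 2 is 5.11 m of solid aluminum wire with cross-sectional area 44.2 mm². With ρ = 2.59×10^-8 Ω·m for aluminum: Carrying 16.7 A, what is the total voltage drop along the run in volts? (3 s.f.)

Section 1: A_strand = π(2.0550e-03)² = 1.327e-05 m²; R₁ = ρL/(N·A_s) = (2.59×10^-8)(2.69)/(37×1.327e-05) = 1.419×10^-4 Ω
Section 2: A = 44.2 mm² = 4.420e-05 m²
R₂ = (2.59×10^-8)(5.11)/(4.420e-05) = 0.002994 Ω
R = R₁ + R₂ = 0.003136 Ω
V = IR = 16.7 × 0.003136 = 0.0524 V

0.0524 V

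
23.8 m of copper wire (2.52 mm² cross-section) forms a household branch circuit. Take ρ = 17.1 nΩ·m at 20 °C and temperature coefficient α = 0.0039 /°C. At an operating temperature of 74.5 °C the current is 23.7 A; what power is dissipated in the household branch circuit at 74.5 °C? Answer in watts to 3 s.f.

ρ = 17.1 nΩ·m = 1.71×10^-8 Ω·m
A = 2.52 mm² = 2.520e-06 m²
R₍20₎ = ρL/A = (1.71×10^-8)(23.8)/(2.520e-06) = 0.1615 Ω
R₍74.5₎ = R₍20₎(1 + αΔT) = 0.1615 × (1 + 0.0039×54.5) = 0.1958 Ω
P = I²R = (23.7)² × 0.1958 = 110 W

110 W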